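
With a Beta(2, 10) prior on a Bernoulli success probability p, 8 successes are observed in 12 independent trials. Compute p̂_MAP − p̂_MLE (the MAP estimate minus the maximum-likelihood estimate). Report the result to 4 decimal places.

Posterior is Beta(10, 14); MAP = (10−1)/(24−2) = 9/22 ≈ 0.40909.
MLE ignores the prior: p̂_MLE = k/n = 8/12 ≈ 0.66667.
Difference = 9/22 − 8/12 = -17/66 ≈ -0.2576.

MAP − MLE = -0.2576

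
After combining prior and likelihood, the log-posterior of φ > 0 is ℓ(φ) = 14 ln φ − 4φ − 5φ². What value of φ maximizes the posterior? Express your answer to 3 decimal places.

φ̂_MAP = 1.000

ℓ'(φ) = 14/φ − 4 − 10φ. Setting this to zero and multiplying by φ: 10φ² + 4φ − 14 = 0.
φ = (−4 + √(4² + 4·10·14)) / (2·10) = (−4 + √576) / 20 = (−4 + 24)/20 = 1.
ℓ''(φ) = −14/φ² − 10 < 0, confirming a maximum.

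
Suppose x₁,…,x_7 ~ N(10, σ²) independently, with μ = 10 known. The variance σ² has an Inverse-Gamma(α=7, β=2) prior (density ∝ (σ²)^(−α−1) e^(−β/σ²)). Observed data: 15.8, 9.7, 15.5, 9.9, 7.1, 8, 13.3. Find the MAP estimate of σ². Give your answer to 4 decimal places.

σ̂²_MAP = 3.9691

Sum of squared deviations about the known mean: SS = (15.8−10)² + (9.7−10)² + (15.5−10)² + (9.9−10)² + (7.1−10)² + (8−10)² + (13.3−10)² = 87.29.
The Normal likelihood contributes (σ²)^(−n/2) exp(−SS/(2σ²)), so the posterior is Inverse-Gamma(α + n/2, β + SS/2) = Inverse-Gamma(10.5, 45.645).
The mode of Inverse-Gamma(a, b) is b/(a+1) = 45.645/11.5 ≈ 3.9691.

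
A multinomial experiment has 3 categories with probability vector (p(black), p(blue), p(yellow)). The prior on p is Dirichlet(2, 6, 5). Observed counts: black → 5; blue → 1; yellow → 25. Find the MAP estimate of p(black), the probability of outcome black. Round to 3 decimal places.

MAP estimate of p(black) = 0.146

The posterior is Dirichlet(αᵢ + nᵢ) = Dirichlet(7, 7, 30).
For a Dirichlet(a₁,…,a_K) with all aᵢ > 1, the mode has j-th component (aⱼ − 1)/(Σaᵢ − K).
Here Σaᵢ = 44 and K = 3, so p(black) = (7 − 1)/(44 − 3) = 6/41 ≈ 0.146.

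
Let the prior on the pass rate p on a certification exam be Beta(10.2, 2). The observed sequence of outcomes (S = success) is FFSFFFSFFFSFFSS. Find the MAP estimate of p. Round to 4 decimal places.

Prior: Beta(10.2, 2).
Data: 5 successes in 15 trials (from the sequence). The binomial likelihood contributes p^5(1−p)^10, so the posterior is Beta(10.2+5, 2+10) = Beta(15.2, 12).
For Beta(a, b) with a, b > 1 the mode is (a−1)/(a+b−2) = 14.2/25.2 ≈ 0.5635.

p̂_MAP = 0.5635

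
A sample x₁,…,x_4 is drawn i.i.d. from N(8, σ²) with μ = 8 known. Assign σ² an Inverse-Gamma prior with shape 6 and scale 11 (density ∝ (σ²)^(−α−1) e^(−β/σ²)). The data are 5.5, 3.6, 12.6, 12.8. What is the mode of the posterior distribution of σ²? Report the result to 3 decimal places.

σ̂²_MAP = 5.101

Sum of squared deviations about the known mean: SS = (5.5−8)² + (3.6−8)² + (12.6−8)² + (12.8−8)² = 69.81.
The Normal likelihood contributes (σ²)^(−n/2) exp(−SS/(2σ²)), so the posterior is Inverse-Gamma(α + n/2, β + SS/2) = Inverse-Gamma(8, 45.905).
The mode of Inverse-Gamma(a, b) is b/(a+1) = 45.905/9 ≈ 5.101.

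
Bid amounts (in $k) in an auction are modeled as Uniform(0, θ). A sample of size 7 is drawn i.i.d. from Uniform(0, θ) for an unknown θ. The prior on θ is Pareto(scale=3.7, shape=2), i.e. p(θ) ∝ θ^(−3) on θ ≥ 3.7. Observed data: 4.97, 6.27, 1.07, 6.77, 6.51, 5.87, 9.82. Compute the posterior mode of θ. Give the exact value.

θ̂_MAP = 9.82

The Uniform(0, θ) likelihood is θ^(−n) for θ ≥ max(xᵢ), zero otherwise. Here max(xᵢ) = 9.82.
Posterior ∝ θ^(−3) · θ^(−7) = θ^(−10) on θ ≥ max(3.7, 9.82) = 9.82.
This density is strictly decreasing in θ, so the posterior mode lies at the lower boundary of the support.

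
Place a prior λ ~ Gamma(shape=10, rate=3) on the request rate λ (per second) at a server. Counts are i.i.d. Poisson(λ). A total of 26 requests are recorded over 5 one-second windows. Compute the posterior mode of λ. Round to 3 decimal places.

λ̂_MAP = 4.375

Σxᵢ = 26, n = 5.
Posterior ∝ λ^9e^(−3λ) · λ^26e^(−5λ) = λ^35e^(−8λ), i.e. Gamma(shape=36, rate=8).
The mode of a Gamma(a, b) with a ≥ 1 (shape–rate) is (a−1)/b = 35/8 ≈ 4.375.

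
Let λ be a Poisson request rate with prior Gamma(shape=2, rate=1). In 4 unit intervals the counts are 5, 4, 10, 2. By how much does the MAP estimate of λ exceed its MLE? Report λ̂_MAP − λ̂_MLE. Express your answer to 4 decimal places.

MAP − MLE = -0.8500

Σxᵢ = 21. Posterior is Gamma(23, 5); MAP = (23−1)/5 = 22/5 ≈ 4.40000.
MLE = x̄ = 21/4 ≈ 5.25000.
Difference = 22/5 − 21/4 = -17/20 ≈ -0.8500.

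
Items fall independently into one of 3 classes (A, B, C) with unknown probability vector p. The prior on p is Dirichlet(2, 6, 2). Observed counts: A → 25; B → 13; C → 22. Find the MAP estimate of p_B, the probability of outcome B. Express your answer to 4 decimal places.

The posterior is Dirichlet(αᵢ + nᵢ) = Dirichlet(27, 19, 24).
For a Dirichlet(a₁,…,a_K) with all aᵢ > 1, the mode has j-th component (aⱼ − 1)/(Σaᵢ − K).
Here Σaᵢ = 70 and K = 3, so p_B = (19 − 1)/(70 − 3) = 18/67 ≈ 0.2687.

MAP estimate of p_B = 0.2687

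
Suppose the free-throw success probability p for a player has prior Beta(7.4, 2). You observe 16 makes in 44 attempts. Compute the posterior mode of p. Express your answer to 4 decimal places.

p̂_MAP = 0.4358

Prior: Beta(7.4, 2).
Data: 16 successes in 44 trials. The binomial likelihood contributes p^16(1−p)^28, so the posterior is Beta(7.4+16, 2+28) = Beta(23.4, 30).
For Beta(a, b) with a, b > 1 the mode is (a−1)/(a+b−2) = 22.4/51.4 ≈ 0.4358.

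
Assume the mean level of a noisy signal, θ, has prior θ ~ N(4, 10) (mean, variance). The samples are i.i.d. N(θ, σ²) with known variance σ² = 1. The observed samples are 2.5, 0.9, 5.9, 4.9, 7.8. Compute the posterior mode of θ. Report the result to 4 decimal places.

θ̂_MAP = 4.3922

n = 5; x̄ = (2.5 + 0.9 + 5.9 + 4.9 + 7.8)/5 = 22/5 = 4.4.
For a Normal prior and Normal likelihood with known variance, the posterior is Normal; its mode equals its mean, the precision-weighted average.
Prior precision 1/σ₀² = 1/10 = 0.1; data precision n/σ² = 5/1 = 5.
θ̂ = (0.1·4 + 5·4.4) / (0.1 + 5) = 22.4/5.1 = 224/51 ≈ 4.3922.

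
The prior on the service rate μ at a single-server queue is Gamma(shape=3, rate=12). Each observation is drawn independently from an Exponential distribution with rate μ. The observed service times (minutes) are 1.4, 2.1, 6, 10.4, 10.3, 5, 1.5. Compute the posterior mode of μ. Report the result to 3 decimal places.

μ̂_MAP = 0.185

The Exponential(rate=μ) likelihood is ∝ μ^n e^(−μΣtᵢ). Here n = 7 and Σtᵢ = 1.4 + 2.1 + 6 + 10.4 + 10.3 + 5 + 1.5 = 36.7.
Posterior ∝ μ^2e^(−12μ) · μ^7e^(−36.7μ) = μ^9e^(−48.7μ), i.e. Gamma(10, 48.7).
Mode = (a−1)/b = 9/48.7 ≈ 0.185.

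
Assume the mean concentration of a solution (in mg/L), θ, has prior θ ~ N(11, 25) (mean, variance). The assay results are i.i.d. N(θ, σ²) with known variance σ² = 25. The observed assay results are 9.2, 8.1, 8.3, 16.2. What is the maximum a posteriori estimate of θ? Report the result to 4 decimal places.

θ̂_MAP = 10.5600

n = 4; x̄ = (9.2 + 8.1 + 8.3 + 16.2)/4 = 41.8/4 = 10.45.
For a Normal prior and Normal likelihood with known variance, the posterior is Normal; its mode equals its mean, the precision-weighted average.
Prior precision 1/σ₀² = 1/25 = 0.04; data precision n/σ² = 4/25 = 0.16.
θ̂ = (0.04·11 + 0.16·10.45) / (0.04 + 0.16) = 2.112/0.2 = 10.5600.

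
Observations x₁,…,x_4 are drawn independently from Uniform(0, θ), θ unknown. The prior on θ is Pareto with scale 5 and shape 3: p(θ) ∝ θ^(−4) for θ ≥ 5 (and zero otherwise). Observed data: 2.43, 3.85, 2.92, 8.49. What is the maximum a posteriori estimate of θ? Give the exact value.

θ̂_MAP = 8.49

The Uniform(0, θ) likelihood is θ^(−n) for θ ≥ max(xᵢ), zero otherwise. Here max(xᵢ) = 8.49.
Posterior ∝ θ^(−4) · θ^(−4) = θ^(−8) on θ ≥ max(5, 8.49) = 8.49.
This density is strictly decreasing in θ, so the posterior mode lies at the lower boundary of the support.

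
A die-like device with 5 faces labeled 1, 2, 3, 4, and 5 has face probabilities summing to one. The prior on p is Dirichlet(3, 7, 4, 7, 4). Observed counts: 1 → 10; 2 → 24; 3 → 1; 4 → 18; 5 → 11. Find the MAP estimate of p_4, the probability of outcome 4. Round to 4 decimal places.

The posterior is Dirichlet(αᵢ + nᵢ) = Dirichlet(13, 31, 5, 25, 15).
For a Dirichlet(a₁,…,a_K) with all aᵢ > 1, the mode has j-th component (aⱼ − 1)/(Σaᵢ − K).
Here Σaᵢ = 89 and K = 5, so p_4 = (25 − 1)/(89 − 5) = 24/84 ≈ 0.2857.

MAP estimate: 0.2857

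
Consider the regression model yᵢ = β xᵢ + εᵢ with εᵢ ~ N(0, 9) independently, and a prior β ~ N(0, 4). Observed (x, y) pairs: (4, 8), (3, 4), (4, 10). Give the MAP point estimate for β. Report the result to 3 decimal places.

β̂_MAP = 1.942

log p(β | y) = −Σ(yᵢ − βxᵢ)²/(2·9) − β²/(2·4) + const.
Setting the derivative to zero: Σxᵢ(yᵢ − βxᵢ)/9 − β/4 = 0, so β = Σxᵢyᵢ / (Σxᵢ² + σ²/τ²).
Σxᵢyᵢ = 4·8 + 3·4 + 4·10 = 84; Σxᵢ² = 41; σ²/τ² = 2.25.
β̂_MAP = 84 / (41 + 2.25) = 84/43.25 ≈ 1.942.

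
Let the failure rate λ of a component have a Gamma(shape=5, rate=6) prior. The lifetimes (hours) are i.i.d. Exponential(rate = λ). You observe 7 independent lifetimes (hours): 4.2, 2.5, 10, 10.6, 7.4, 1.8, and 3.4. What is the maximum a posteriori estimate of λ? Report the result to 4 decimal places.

λ̂_MAP = 0.2397

The Exponential(rate=λ) likelihood is ∝ λ^n e^(−λΣtᵢ). Here n = 7 and Σtᵢ = 4.2 + 2.5 + 10 + 10.6 + 7.4 + 1.8 + 3.4 = 39.9.
Posterior ∝ λ^4e^(−6λ) · λ^7e^(−39.9λ) = λ^11e^(−45.9λ), i.e. Gamma(12, 45.9).
Mode = (a−1)/b = 11/45.9 ≈ 0.2397.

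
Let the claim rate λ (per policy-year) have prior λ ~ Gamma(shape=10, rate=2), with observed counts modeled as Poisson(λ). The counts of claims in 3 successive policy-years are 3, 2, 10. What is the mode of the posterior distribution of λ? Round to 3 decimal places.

Σxᵢ = 3+2+10 = 15, with n = 3.
Posterior ∝ λ^9e^(−2λ) · λ^15e^(−3λ) = λ^24e^(−5λ), i.e. Gamma(shape=25, rate=5).
The mode of a Gamma(a, b) with a ≥ 1 (shape–rate) is (a−1)/b = 24/5 ≈ 4.800.

λ̂_MAP = 4.800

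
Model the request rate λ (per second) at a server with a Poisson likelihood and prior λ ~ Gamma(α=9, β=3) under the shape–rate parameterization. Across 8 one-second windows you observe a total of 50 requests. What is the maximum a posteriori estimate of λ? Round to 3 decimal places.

λ̂_MAP = 5.273

Σxᵢ = 50, n = 8.
Posterior ∝ λ^8e^(−3λ) · λ^50e^(−8λ) = λ^58e^(−11λ), i.e. Gamma(shape=59, rate=11).
The mode of a Gamma(a, b) with a ≥ 1 (shape–rate) is (a−1)/b = 58/11 ≈ 5.273.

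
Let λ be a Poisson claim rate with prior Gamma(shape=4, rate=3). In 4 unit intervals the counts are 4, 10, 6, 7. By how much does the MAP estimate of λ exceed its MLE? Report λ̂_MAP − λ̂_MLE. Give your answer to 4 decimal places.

Σxᵢ = 27. Posterior is Gamma(31, 7); MAP = (31−1)/7 = 30/7 ≈ 4.28571.
MLE = x̄ = 27/4 ≈ 6.75000.
Difference = 30/7 − 27/4 = -69/28 ≈ -2.4643.

MAP − MLE = -2.4643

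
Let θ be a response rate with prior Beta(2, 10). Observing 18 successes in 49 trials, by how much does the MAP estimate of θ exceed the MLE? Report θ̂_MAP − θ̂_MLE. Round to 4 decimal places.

MAP − MLE = -0.0453

Posterior is Beta(20, 41); MAP = (20−1)/(61−2) = 19/59 ≈ 0.32203.
MLE ignores the prior: θ̂_MLE = k/n = 18/49 ≈ 0.36735.
Difference = 19/59 − 18/49 = -131/2891 ≈ -0.0453.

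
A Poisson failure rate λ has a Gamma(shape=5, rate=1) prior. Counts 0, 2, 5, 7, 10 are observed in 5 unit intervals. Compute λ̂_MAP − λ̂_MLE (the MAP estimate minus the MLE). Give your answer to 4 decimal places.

MAP − MLE = -0.1333

Σxᵢ = 24. Posterior is Gamma(29, 6); MAP = (29−1)/6 = 28/6 ≈ 4.66667.
MLE = x̄ = 24/5 ≈ 4.80000.
Difference = 28/6 − 24/5 = -2/15 ≈ -0.1333.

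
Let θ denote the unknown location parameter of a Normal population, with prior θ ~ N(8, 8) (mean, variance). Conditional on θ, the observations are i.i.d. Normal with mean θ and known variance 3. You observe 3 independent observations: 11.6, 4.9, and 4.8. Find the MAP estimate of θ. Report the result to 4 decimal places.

n = 3; x̄ = (11.6 + 4.9 + 4.8)/3 = 21.3/3 = 7.1.
For a Normal prior and Normal likelihood with known variance, the posterior is Normal; its mode equals its mean, the precision-weighted average.
Prior precision 1/σ₀² = 1/8 = 0.125; data precision n/σ² = 3/3 = 1.
θ̂ = (0.125·8 + 1·7.1) / (0.125 + 1) = 8.1/1.125 = 7.2000.

θ̂_MAP = 7.2000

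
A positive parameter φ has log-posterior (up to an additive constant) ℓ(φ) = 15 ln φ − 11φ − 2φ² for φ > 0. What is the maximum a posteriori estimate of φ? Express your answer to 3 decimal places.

φ̂_MAP = 1.000

ℓ'(φ) = 15/φ − 11 − 4φ. Setting this to zero and multiplying by φ: 4φ² + 11φ − 15 = 0.
φ = (−11 + √(11² + 4·4·15)) / (2·4) = (−11 + √361) / 8 = (−11 + 19)/8 = 1.
ℓ''(φ) = −15/φ² − 4 < 0, confirming a maximum.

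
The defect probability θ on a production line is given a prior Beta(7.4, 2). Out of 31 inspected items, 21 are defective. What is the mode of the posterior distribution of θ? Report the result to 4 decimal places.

θ̂_MAP = 0.7135

Prior: Beta(7.4, 2).
Data: 21 successes in 31 trials. The binomial likelihood contributes θ^21(1−θ)^10, so the posterior is Beta(7.4+21, 2+10) = Beta(28.4, 12).
For Beta(a, b) with a, b > 1 the mode is (a−1)/(a+b−2) = 27.4/38.4 ≈ 0.7135.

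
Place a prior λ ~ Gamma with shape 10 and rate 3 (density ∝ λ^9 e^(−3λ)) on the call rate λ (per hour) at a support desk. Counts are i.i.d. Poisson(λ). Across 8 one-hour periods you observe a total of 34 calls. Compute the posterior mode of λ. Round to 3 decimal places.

λ̂_MAP = 3.909

Σxᵢ = 34, n = 8.
Posterior ∝ λ^9e^(−3λ) · λ^34e^(−8λ) = λ^43e^(−11λ), i.e. Gamma(shape=44, rate=11).
The mode of a Gamma(a, b) with a ≥ 1 (shape–rate) is (a−1)/b = 43/11 ≈ 3.909.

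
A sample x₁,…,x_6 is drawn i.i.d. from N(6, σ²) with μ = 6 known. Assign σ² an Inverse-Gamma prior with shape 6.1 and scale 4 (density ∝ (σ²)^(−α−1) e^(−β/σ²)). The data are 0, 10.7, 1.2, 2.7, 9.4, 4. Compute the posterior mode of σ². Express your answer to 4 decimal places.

Sum of squared deviations about the known mean: SS = (0−6)² + (10.7−6)² + (1.2−6)² + (2.7−6)² + (9.4−6)² + (4−6)² = 107.58.
The Normal likelihood contributes (σ²)^(−n/2) exp(−SS/(2σ²)), so the posterior is Inverse-Gamma(α + n/2, β + SS/2) = Inverse-Gamma(9.1, 57.79).
The mode of Inverse-Gamma(a, b) is b/(a+1) = 57.79/10.1 ≈ 5.7218.

σ̂²_MAP = 5.7218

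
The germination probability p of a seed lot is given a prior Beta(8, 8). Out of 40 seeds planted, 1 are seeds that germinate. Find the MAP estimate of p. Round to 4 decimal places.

p̂_MAP = 0.1481

Prior: Beta(8, 8).
Data: 1 success in 40 trials. The binomial likelihood contributes p(1−p)^39, so the posterior is Beta(8+1, 8+39) = Beta(9, 47).
For Beta(a, b) with a, b > 1 the mode is (a−1)/(a+b−2) = 8/54 ≈ 0.1481.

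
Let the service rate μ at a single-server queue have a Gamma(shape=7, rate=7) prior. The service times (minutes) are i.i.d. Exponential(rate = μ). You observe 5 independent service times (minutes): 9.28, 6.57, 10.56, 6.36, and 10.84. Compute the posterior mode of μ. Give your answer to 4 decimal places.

The Exponential(rate=μ) likelihood is ∝ μ^n e^(−μΣtᵢ). Here n = 5 and Σtᵢ = 9.28 + 6.57 + 10.56 + 6.36 + 10.84 = 43.61.
Posterior ∝ μ^6e^(−7μ) · μ^5e^(−43.61μ) = μ^11e^(−50.61μ), i.e. Gamma(12, 50.61).
Mode = (a−1)/b = 11/50.61 ≈ 0.2173.

μ̂_MAP = 0.2173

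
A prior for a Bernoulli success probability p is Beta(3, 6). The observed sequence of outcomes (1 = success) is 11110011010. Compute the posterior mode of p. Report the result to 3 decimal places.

p̂_MAP = 0.500

Prior: Beta(3, 6).
Data: 7 successes in 11 trials (from the sequence). The binomial likelihood contributes p^7(1−p)^4, so the posterior is Beta(3+7, 6+4) = Beta(10, 10).
For Beta(a, b) with a, b > 1 the mode is (a−1)/(a+b−2) = 9/18 ≈ 0.500.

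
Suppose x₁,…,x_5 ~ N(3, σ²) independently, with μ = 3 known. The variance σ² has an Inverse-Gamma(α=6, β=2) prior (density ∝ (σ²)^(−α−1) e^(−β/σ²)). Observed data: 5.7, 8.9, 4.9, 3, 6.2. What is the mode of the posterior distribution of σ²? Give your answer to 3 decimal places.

σ̂²_MAP = 3.155

Sum of squared deviations about the known mean: SS = (5.7−3)² + (8.9−3)² + (4.9−3)² + (3−3)² + (6.2−3)² = 55.95.
The Normal likelihood contributes (σ²)^(−n/2) exp(−SS/(2σ²)), so the posterior is Inverse-Gamma(α + n/2, β + SS/2) = Inverse-Gamma(8.5, 29.975).
The mode of Inverse-Gamma(a, b) is b/(a+1) = 29.975/9.5 ≈ 3.155.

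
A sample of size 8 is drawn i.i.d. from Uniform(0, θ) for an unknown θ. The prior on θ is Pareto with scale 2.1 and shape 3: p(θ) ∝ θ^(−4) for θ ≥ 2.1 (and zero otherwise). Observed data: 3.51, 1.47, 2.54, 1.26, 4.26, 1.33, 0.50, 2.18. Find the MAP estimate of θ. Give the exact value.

θ̂_MAP = 4.26

The Uniform(0, θ) likelihood is θ^(−n) for θ ≥ max(xᵢ), zero otherwise. Here max(xᵢ) = 4.26.
Posterior ∝ θ^(−4) · θ^(−8) = θ^(−12) on θ ≥ max(2.1, 4.26) = 4.26.
This density is strictly decreasing in θ, so the posterior mode lies at the lower boundary of the support.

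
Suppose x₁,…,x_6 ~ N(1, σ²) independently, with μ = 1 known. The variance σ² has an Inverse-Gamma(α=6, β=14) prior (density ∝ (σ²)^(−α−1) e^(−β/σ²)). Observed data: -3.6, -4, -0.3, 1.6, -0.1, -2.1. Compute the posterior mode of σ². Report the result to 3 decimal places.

Sum of squared deviations about the known mean: SS = (-3.6−1)² + (-4−1)² + (-0.3−1)² + (1.6−1)² + (-0.1−1)² + (-2.1−1)² = 59.03.
The Normal likelihood contributes (σ²)^(−n/2) exp(−SS/(2σ²)), so the posterior is Inverse-Gamma(α + n/2, β + SS/2) = Inverse-Gamma(9, 43.515).
The mode of Inverse-Gamma(a, b) is b/(a+1) = 43.515/10 ≈ 4.352.

σ̂²_MAP = 4.352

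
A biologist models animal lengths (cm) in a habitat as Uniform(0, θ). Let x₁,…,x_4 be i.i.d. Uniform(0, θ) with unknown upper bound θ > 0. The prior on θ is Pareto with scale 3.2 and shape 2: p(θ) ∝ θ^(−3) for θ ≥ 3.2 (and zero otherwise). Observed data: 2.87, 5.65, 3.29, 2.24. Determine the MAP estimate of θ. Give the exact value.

θ̂_MAP = 5.65

The Uniform(0, θ) likelihood is θ^(−n) for θ ≥ max(xᵢ), zero otherwise. Here max(xᵢ) = 5.65.
Posterior ∝ θ^(−3) · θ^(−4) = θ^(−7) on θ ≥ max(3.2, 5.65) = 5.65.
This density is strictly decreasing in θ, so the posterior mode lies at the lower boundary of the support.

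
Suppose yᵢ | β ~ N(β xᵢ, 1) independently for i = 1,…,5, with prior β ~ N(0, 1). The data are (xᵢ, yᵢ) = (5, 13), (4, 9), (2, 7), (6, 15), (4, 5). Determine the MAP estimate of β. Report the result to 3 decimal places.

β̂_MAP = 2.296

log p(β | y) = −Σ(yᵢ − βxᵢ)²/(2·1) − β²/(2·1) + const.
Setting the derivative to zero: Σxᵢ(yᵢ − βxᵢ)/1 − β/1 = 0, so β = Σxᵢyᵢ / (Σxᵢ² + σ²/τ²).
Σxᵢyᵢ = 5·13 + 4·9 + 2·7 + 6·15 + 4·5 = 225; Σxᵢ² = 97; σ²/τ² = 1.
β̂_MAP = 225 / (97 + 1) = 225/98 ≈ 2.296.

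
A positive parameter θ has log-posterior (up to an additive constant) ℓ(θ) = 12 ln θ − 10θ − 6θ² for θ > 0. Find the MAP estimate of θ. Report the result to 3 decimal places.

ℓ'(θ) = 12/θ − 10 − 12θ. Setting this to zero and multiplying by θ: 12θ² + 10θ − 12 = 0.
θ = (−10 + √(10² + 4·12·12)) / (2·12) = (−10 + √676) / 24 = (−10 + 26)/24 = 2/3.
ℓ''(θ) = −12/θ² − 12 < 0, confirming a maximum.

θ̂_MAP = 0.667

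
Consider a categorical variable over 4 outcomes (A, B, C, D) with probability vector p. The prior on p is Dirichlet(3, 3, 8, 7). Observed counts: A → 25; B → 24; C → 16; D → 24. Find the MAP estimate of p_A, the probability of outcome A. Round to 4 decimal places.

MAP estimate of p_A = 0.2547

The posterior is Dirichlet(αᵢ + nᵢ) = Dirichlet(28, 27, 24, 31).
For a Dirichlet(a₁,…,a_K) with all aᵢ > 1, the mode has j-th component (aⱼ − 1)/(Σaᵢ − K).
Here Σaᵢ = 110 and K = 4, so p_A = (28 − 1)/(110 − 4) = 27/106 ≈ 0.2547.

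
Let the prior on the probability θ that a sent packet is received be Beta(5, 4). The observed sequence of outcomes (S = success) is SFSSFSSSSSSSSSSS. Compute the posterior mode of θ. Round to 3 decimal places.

Prior: Beta(5, 4).
Data: 14 successes in 16 trials (from the sequence). The binomial likelihood contributes θ^14(1−θ)^2, so the posterior is Beta(5+14, 4+2) = Beta(19, 6).
For Beta(a, b) with a, b > 1 the mode is (a−1)/(a+b−2) = 18/23 ≈ 0.783.

θ̂_MAP = 0.783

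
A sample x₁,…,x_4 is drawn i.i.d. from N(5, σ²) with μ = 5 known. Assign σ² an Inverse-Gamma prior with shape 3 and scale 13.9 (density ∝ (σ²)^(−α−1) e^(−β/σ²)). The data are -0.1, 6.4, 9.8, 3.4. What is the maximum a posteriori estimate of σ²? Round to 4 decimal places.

Sum of squared deviations about the known mean: SS = (-0.1−5)² + (6.4−5)² + (9.8−5)² + (3.4−5)² = 53.57.
The Normal likelihood contributes (σ²)^(−n/2) exp(−SS/(2σ²)), so the posterior is Inverse-Gamma(α + n/2, β + SS/2) = Inverse-Gamma(5, 40.685).
The mode of Inverse-Gamma(a, b) is b/(a+1) = 40.685/6 ≈ 6.7808.

σ̂²_MAP = 6.7808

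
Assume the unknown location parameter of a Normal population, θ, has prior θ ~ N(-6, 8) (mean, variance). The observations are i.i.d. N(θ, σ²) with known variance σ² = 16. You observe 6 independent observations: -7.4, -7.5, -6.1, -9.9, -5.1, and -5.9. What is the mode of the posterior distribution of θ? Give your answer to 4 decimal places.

n = 6; x̄ = ((-7.4) + (-7.5) + (-6.1) + (-9.9) + (-5.1) + (-5.9))/6 = -41.9/6 = -419/60 ≈ -6.9833.
For a Normal prior and Normal likelihood with known variance, the posterior is Normal; its mode equals its mean, the precision-weighted average.
Prior precision 1/σ₀² = 1/8 = 0.125; data precision n/σ² = 6/16 = 0.375.
θ̂ = (0.125·(-6) + 0.375·(-419/60)) / (0.125 + 0.375) = (-3.36875)/0.5 = -6.7375.

θ̂_MAP = -6.7375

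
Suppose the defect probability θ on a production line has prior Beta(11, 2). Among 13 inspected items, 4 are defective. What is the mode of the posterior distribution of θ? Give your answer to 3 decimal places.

Prior: Beta(11, 2).
Data: 4 successes in 13 trials. The binomial likelihood contributes θ^4(1−θ)^9, so the posterior is Beta(11+4, 2+9) = Beta(15, 11).
For Beta(a, b) with a, b > 1 the mode is (a−1)/(a+b−2) = 14/24 ≈ 0.583.

θ̂_MAP = 0.583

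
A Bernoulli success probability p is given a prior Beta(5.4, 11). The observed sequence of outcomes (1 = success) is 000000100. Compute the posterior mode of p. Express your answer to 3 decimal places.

p̂_MAP = 0.231

Prior: Beta(5.4, 11).
Data: 1 success in 9 trials (from the sequence). The binomial likelihood contributes p(1−p)^8, so the posterior is Beta(5.4+1, 11+8) = Beta(6.4, 19).
For Beta(a, b) with a, b > 1 the mode is (a−1)/(a+b−2) = 5.4/23.4 ≈ 0.231.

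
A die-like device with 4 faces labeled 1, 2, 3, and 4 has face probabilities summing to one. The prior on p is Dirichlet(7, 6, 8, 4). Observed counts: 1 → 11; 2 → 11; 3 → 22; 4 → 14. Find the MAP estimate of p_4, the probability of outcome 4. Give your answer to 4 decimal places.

MAP estimate: 0.2152

The posterior is Dirichlet(αᵢ + nᵢ) = Dirichlet(18, 17, 30, 18).
For a Dirichlet(a₁,…,a_K) with all aᵢ > 1, the mode has j-th component (aⱼ − 1)/(Σaᵢ − K).
Here Σaᵢ = 83 and K = 4, so p_4 = (18 − 1)/(83 − 4) = 17/79 ≈ 0.2152.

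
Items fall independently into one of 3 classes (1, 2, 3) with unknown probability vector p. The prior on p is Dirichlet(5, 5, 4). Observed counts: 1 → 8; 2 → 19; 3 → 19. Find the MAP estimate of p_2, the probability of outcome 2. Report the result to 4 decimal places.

MAP estimate: 0.4035

The posterior is Dirichlet(αᵢ + nᵢ) = Dirichlet(13, 24, 23).
For a Dirichlet(a₁,…,a_K) with all aᵢ > 1, the mode has j-th component (aⱼ − 1)/(Σaᵢ − K).
Here Σaᵢ = 60 and K = 3, so p_2 = (24 − 1)/(60 − 3) = 23/57 ≈ 0.4035.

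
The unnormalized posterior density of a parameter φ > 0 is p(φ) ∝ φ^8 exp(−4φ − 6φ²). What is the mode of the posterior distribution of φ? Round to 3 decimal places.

ℓ'(φ) = 8/φ − 4 − 12φ. Setting this to zero and multiplying by φ: 12φ² + 4φ − 8 = 0.
φ = (−4 + √(4² + 4·12·8)) / (2·12) = (−4 + √400) / 24 = (−4 + 20)/24 = 2/3.
ℓ''(φ) = −8/φ² − 12 < 0, confirming a maximum.

φ̂_MAP = 0.667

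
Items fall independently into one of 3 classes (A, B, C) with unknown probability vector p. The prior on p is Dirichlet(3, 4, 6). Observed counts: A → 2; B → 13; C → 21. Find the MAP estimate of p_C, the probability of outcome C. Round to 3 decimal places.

MAP estimate of p_C = 0.565

The posterior is Dirichlet(αᵢ + nᵢ) = Dirichlet(5, 17, 27).
For a Dirichlet(a₁,…,a_K) with all aᵢ > 1, the mode has j-th component (aⱼ − 1)/(Σaᵢ − K).
Here Σaᵢ = 49 and K = 3, so p_C = (27 − 1)/(49 − 3) = 26/46 ≈ 0.565.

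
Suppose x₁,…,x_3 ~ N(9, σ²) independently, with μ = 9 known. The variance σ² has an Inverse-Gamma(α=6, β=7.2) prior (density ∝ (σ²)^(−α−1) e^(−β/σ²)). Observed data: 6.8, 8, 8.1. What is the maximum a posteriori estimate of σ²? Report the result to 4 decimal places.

Sum of squared deviations about the known mean: SS = (6.8−9)² + (8−9)² + (8.1−9)² = 6.65.
The Normal likelihood contributes (σ²)^(−n/2) exp(−SS/(2σ²)), so the posterior is Inverse-Gamma(α + n/2, β + SS/2) = Inverse-Gamma(7.5, 10.525).
The mode of Inverse-Gamma(a, b) is b/(a+1) = 10.525/8.5 ≈ 1.2382.

σ̂²_MAP = 1.2382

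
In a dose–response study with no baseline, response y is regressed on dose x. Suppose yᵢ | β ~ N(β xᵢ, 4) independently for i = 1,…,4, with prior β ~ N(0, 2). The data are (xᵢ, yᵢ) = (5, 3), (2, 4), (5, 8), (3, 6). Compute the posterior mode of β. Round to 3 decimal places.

β̂_MAP = 1.246

log p(β | y) = −Σ(yᵢ − βxᵢ)²/(2·4) − β²/(2·2) + const.
Setting the derivative to zero: Σxᵢ(yᵢ − βxᵢ)/4 − β/2 = 0, so β = Σxᵢyᵢ / (Σxᵢ² + σ²/τ²).
Σxᵢyᵢ = 5·3 + 2·4 + 5·8 + 3·6 = 81; Σxᵢ² = 63; σ²/τ² = 2.
β̂_MAP = 81 / (63 + 2) = 81/65 ≈ 1.246.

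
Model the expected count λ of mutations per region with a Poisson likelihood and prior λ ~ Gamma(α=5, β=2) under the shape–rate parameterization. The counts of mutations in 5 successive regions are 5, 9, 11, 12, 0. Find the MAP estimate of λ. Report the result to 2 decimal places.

Σxᵢ = 5+9+11+12+0 = 37, with n = 5.
Posterior ∝ λ^4e^(−2λ) · λ^37e^(−5λ) = λ^41e^(−7λ), i.e. Gamma(shape=42, rate=7).
The mode of a Gamma(a, b) with a ≥ 1 (shape–rate) is (a−1)/b = 41/7 ≈ 5.86.

λ̂_MAP = 5.86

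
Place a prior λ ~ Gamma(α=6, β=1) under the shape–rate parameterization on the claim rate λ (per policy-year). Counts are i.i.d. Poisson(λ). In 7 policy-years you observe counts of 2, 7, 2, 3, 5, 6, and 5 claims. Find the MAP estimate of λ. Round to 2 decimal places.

λ̂_MAP = 4.38

Σxᵢ = 2+7+2+3+5+6+5 = 30, with n = 7.
Posterior ∝ λ^5e^(−1λ) · λ^30e^(−7λ) = λ^35e^(−8λ), i.e. Gamma(shape=36, rate=8).
The mode of a Gamma(a, b) with a ≥ 1 (shape–rate) is (a−1)/b = 35/8 ≈ 4.38.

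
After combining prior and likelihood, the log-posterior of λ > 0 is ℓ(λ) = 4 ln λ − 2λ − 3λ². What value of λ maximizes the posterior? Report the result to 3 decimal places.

ℓ'(λ) = 4/λ − 2 − 6λ. Setting this to zero and multiplying by λ: 6λ² + 2λ − 4 = 0.
λ = (−2 + √(2² + 4·6·4)) / (2·6) = (−2 + √100) / 12 = (−2 + 10)/12 = 2/3.
ℓ''(λ) = −4/λ² − 6 < 0, confirming a maximum.

λ̂_MAP = 0.667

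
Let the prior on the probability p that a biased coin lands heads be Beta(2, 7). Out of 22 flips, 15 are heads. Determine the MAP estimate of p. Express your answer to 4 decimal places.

Prior: Beta(2, 7).
Data: 15 successes in 22 trials. The binomial likelihood contributes p^15(1−p)^7, so the posterior is Beta(2+15, 7+7) = Beta(17, 14).
For Beta(a, b) with a, b > 1 the mode is (a−1)/(a+b−2) = 16/29 ≈ 0.5517.

p̂_MAP = 0.5517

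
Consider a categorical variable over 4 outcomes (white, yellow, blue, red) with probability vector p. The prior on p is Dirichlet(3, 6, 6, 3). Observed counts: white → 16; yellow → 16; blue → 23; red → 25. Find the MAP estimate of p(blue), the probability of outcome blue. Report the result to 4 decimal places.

The posterior is Dirichlet(αᵢ + nᵢ) = Dirichlet(19, 22, 29, 28).
For a Dirichlet(a₁,…,a_K) with all aᵢ > 1, the mode has j-th component (aⱼ − 1)/(Σaᵢ − K).
Here Σaᵢ = 98 and K = 4, so p(blue) = (29 − 1)/(98 − 4) = 28/94 ≈ 0.2979.

MAP estimate of p(blue) = 0.2979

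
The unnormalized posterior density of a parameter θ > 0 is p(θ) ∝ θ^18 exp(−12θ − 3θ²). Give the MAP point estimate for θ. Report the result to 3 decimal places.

ℓ'(θ) = 18/θ − 12 − 6θ. Setting this to zero and multiplying by θ: 6θ² + 12θ − 18 = 0.
θ = (−12 + √(12² + 4·6·18)) / (2·6) = (−12 + √576) / 12 = (−12 + 24)/12 = 1.
ℓ''(θ) = −18/θ² − 6 < 0, confirming a maximum.

θ̂_MAP = 1.000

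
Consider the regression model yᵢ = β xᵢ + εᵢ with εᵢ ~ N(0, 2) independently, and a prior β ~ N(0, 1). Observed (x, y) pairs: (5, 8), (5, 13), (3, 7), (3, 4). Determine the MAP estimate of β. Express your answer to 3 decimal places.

β̂_MAP = 1.971

log p(β | y) = −Σ(yᵢ − βxᵢ)²/(2·2) − β²/(2·1) + const.
Setting the derivative to zero: Σxᵢ(yᵢ − βxᵢ)/2 − β/1 = 0, so β = Σxᵢyᵢ / (Σxᵢ² + σ²/τ²).
Σxᵢyᵢ = 5·8 + 5·13 + 3·7 + 3·4 = 138; Σxᵢ² = 68; σ²/τ² = 2.
β̂_MAP = 138 / (68 + 2) = 138/70 ≈ 1.971.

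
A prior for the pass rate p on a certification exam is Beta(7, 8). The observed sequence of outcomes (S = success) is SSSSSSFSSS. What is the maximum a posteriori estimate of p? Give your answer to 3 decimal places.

Prior: Beta(7, 8).
Data: 9 successes in 10 trials (from the sequence). The binomial likelihood contributes p^9(1−p)^1, so the posterior is Beta(7+9, 8+1) = Beta(16, 9).
For Beta(a, b) with a, b > 1 the mode is (a−1)/(a+b−2) = 15/23 ≈ 0.652.

p̂_MAP = 0.652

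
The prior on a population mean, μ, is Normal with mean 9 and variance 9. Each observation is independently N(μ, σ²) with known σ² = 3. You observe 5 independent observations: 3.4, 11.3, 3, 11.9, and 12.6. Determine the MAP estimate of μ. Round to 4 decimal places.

μ̂_MAP = 8.4750

n = 5; x̄ = (3.4 + 11.3 + 3 + 11.9 + 12.6)/5 = 42.2/5 = 8.44.
For a Normal prior and Normal likelihood with known variance, the posterior is Normal; its mode equals its mean, the precision-weighted average.
Prior precision 1/σ₀² = 1/9; data precision n/σ² = 5/3.
μ̂ = ((1/9)·9 + (5/3)·8.44) / (1/9 + 5/3) = (226/15)/(16/9) = 8.4750.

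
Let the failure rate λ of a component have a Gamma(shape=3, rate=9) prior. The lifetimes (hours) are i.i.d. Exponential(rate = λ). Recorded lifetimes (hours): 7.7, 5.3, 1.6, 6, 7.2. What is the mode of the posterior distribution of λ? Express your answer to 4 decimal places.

The Exponential(rate=λ) likelihood is ∝ λ^n e^(−λΣtᵢ). Here n = 5 and Σtᵢ = 7.7 + 5.3 + 1.6 + 6 + 7.2 = 27.8.
Posterior ∝ λ^2e^(−9λ) · λ^5e^(−27.8λ) = λ^7e^(−36.8λ), i.e. Gamma(8, 36.8).
Mode = (a−1)/b = 7/36.8 ≈ 0.1902.

λ̂_MAP = 0.1902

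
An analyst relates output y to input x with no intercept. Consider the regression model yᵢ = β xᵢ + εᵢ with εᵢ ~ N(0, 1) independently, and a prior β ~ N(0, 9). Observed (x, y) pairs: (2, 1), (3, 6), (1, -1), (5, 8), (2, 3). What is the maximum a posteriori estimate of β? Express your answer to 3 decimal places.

log p(β | y) = −Σ(yᵢ − βxᵢ)²/(2·1) − β²/(2·9) + const.
Setting the derivative to zero: Σxᵢ(yᵢ − βxᵢ)/1 − β/9 = 0, so β = Σxᵢyᵢ / (Σxᵢ² + σ²/τ²).
Σxᵢyᵢ = 2·1 + 3·6 + 1·(-1) + 5·8 + 2·3 = 65; Σxᵢ² = 43; σ²/τ² = 1/9.
β̂_MAP = 65 / (43 + 1/9) = 65/(388/9) = 585/388 ≈ 1.508.

β̂_MAP = 1.508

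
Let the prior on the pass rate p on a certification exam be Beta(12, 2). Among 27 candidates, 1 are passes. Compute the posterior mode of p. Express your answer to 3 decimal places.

p̂_MAP = 0.308

Prior: Beta(12, 2).
Data: 1 success in 27 trials. The binomial likelihood contributes p(1−p)^26, so the posterior is Beta(12+1, 2+26) = Beta(13, 28).
For Beta(a, b) with a, b > 1 the mode is (a−1)/(a+b−2) = 12/39 ≈ 0.308.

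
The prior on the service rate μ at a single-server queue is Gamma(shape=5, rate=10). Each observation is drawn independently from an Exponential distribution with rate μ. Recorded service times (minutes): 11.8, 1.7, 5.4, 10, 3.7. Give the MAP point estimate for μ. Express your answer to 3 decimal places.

The Exponential(rate=μ) likelihood is ∝ μ^n e^(−μΣtᵢ). Here n = 5 and Σtᵢ = 11.8 + 1.7 + 5.4 + 10 + 3.7 = 32.6.
Posterior ∝ μ^4e^(−10μ) · μ^5e^(−32.6μ) = μ^9e^(−42.6μ), i.e. Gamma(10, 42.6).
Mode = (a−1)/b = 9/42.6 ≈ 0.211.

μ̂_MAP = 0.211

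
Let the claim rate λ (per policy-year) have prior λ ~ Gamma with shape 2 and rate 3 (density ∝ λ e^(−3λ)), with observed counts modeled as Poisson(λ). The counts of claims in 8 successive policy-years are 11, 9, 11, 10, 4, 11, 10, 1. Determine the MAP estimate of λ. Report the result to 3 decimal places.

λ̂_MAP = 6.182

Σxᵢ = 11+9+11+10+4+11+10+1 = 67, with n = 8.
Posterior ∝ λe^(−3λ) · λ^67e^(−8λ) = λ^68e^(−11λ), i.e. Gamma(shape=69, rate=11).
The mode of a Gamma(a, b) with a ≥ 1 (shape–rate) is (a−1)/b = 68/11 ≈ 6.182.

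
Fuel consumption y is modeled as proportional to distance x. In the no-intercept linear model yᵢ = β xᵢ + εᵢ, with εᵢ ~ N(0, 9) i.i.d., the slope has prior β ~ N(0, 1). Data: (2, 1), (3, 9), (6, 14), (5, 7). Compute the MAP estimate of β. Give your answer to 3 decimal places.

β̂_MAP = 1.783

log p(β | y) = −Σ(yᵢ − βxᵢ)²/(2·9) − β²/(2·1) + const.
Setting the derivative to zero: Σxᵢ(yᵢ − βxᵢ)/9 − β/1 = 0, so β = Σxᵢyᵢ / (Σxᵢ² + σ²/τ²).
Σxᵢyᵢ = 2·1 + 3·9 + 6·14 + 5·7 = 148; Σxᵢ² = 74; σ²/τ² = 9.
β̂_MAP = 148 / (74 + 9) = 148/83 ≈ 1.783.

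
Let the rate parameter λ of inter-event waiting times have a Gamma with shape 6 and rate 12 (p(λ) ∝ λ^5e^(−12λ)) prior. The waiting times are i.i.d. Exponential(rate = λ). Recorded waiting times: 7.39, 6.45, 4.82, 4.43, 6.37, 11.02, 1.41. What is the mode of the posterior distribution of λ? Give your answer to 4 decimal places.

The Exponential(rate=λ) likelihood is ∝ λ^n e^(−λΣtᵢ). Here n = 7 and Σtᵢ = 7.39 + 6.45 + 4.82 + 4.43 + 6.37 + 11.02 + 1.41 = 41.89.
Posterior ∝ λ^5e^(−12λ) · λ^7e^(−41.89λ) = λ^12e^(−53.89λ), i.e. Gamma(13, 53.89).
Mode = (a−1)/b = 12/53.89 ≈ 0.2227.

λ̂_MAP = 0.2227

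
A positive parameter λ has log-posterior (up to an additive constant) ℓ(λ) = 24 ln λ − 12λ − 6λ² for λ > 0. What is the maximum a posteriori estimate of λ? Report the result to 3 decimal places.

λ̂_MAP = 1.000

ℓ'(λ) = 24/λ − 12 − 12λ. Setting this to zero and multiplying by λ: 12λ² + 12λ − 24 = 0.
λ = (−12 + √(12² + 4·12·24)) / (2·12) = (−12 + √1296) / 24 = (−12 + 36)/24 = 1.
ℓ''(λ) = −24/λ² − 12 < 0, confirming a maximum.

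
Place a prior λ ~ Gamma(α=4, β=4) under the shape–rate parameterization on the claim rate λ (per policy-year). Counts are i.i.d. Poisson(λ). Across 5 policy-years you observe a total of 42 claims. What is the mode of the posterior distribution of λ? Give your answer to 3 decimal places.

Σxᵢ = 42, n = 5.
Posterior ∝ λ^3e^(−4λ) · λ^42e^(−5λ) = λ^45e^(−9λ), i.e. Gamma(shape=46, rate=9).
The mode of a Gamma(a, b) with a ≥ 1 (shape–rate) is (a−1)/b = 45/9 ≈ 5.000.

λ̂_MAP = 5.000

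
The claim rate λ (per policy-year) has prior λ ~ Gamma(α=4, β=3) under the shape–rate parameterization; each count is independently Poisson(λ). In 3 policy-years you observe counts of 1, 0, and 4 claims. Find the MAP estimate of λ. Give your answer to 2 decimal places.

λ̂_MAP = 1.33

Σxᵢ = 1+0+4 = 5, with n = 3.
Posterior ∝ λ^3e^(−3λ) · λ^5e^(−3λ) = λ^8e^(−6λ), i.e. Gamma(shape=9, rate=6).
The mode of a Gamma(a, b) with a ≥ 1 (shape–rate) is (a−1)/b = 8/6 ≈ 1.33.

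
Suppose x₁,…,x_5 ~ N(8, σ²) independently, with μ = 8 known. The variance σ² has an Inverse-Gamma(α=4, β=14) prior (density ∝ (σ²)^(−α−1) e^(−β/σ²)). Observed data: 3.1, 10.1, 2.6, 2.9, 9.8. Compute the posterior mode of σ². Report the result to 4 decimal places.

Sum of squared deviations about the known mean: SS = (3.1−8)² + (10.1−8)² + (2.6−8)² + (2.9−8)² + (9.8−8)² = 86.83.
The Normal likelihood contributes (σ²)^(−n/2) exp(−SS/(2σ²)), so the posterior is Inverse-Gamma(α + n/2, β + SS/2) = Inverse-Gamma(6.5, 57.415).
The mode of Inverse-Gamma(a, b) is b/(a+1) = 57.415/7.5 ≈ 7.6553.

σ̂²_MAP = 7.6553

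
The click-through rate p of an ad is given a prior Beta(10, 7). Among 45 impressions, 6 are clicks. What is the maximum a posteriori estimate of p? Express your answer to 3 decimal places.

Prior: Beta(10, 7).
Data: 6 successes in 45 trials. The binomial likelihood contributes p^6(1−p)^39, so the posterior is Beta(10+6, 7+39) = Beta(16, 46).
For Beta(a, b) with a, b > 1 the mode is (a−1)/(a+b−2) = 15/60 ≈ 0.250.

p̂_MAP = 0.250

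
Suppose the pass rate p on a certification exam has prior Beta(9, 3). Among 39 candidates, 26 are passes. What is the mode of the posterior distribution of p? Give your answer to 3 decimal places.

p̂_MAP = 0.694

Prior: Beta(9, 3).
Data: 26 successes in 39 trials. The binomial likelihood contributes p^26(1−p)^13, so the posterior is Beta(9+26, 3+13) = Beta(35, 16).
For Beta(a, b) with a, b > 1 the mode is (a−1)/(a+b−2) = 34/49 ≈ 0.694.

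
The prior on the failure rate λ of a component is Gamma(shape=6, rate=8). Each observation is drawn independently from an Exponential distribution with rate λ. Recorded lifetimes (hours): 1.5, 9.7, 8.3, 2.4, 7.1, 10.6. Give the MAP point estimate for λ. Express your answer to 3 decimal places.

The Exponential(rate=λ) likelihood is ∝ λ^n e^(−λΣtᵢ). Here n = 6 and Σtᵢ = 1.5 + 9.7 + 8.3 + 2.4 + 7.1 + 10.6 = 39.6.
Posterior ∝ λ^5e^(−8λ) · λ^6e^(−39.6λ) = λ^11e^(−47.6λ), i.e. Gamma(12, 47.6).
Mode = (a−1)/b = 11/47.6 ≈ 0.231.

λ̂_MAP = 0.231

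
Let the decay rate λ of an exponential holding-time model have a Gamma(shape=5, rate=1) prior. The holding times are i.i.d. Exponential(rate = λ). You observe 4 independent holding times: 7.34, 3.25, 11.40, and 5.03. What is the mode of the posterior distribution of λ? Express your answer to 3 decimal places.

The Exponential(rate=λ) likelihood is ∝ λ^n e^(−λΣtᵢ). Here n = 4 and Σtᵢ = 7.34 + 3.25 + 11.40 + 5.03 = 27.02.
Posterior ∝ λ^4e^(−1λ) · λ^4e^(−27.02λ) = λ^8e^(−28.02λ), i.e. Gamma(9, 28.02).
Mode = (a−1)/b = 8/28.02 ≈ 0.286.

λ̂_MAP = 0.286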